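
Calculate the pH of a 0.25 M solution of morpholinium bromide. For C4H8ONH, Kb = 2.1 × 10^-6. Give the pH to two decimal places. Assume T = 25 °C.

C4H8ONH2+ is the conjugate acid of the weak base C4H8ONH.
Ka = Kw/Kb = 1.0×10^-14 / 2.1 × 10^-6 = 4.76 × 10^-9
Ka = x²/(0.25 − x) = 4.76 × 10^-9
Assume x ≪ 0.25: x ≈ √(4.76 × 10^-9 × 0.25) = 3.45 × 10^-5 M
Check: 0.014% ionized — well under 5%, approximation valid.
pH = −log(3.45 × 10^-5) = 4.46

pH = 4.46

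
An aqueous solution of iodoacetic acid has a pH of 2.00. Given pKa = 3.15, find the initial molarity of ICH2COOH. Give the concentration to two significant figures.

C₀ = 1.5 × 10^-1 M

[H+] = 10^(-2.00) = 1.00 × 10^-2 M = x
Ka = 10^(−3.15) = 7.08 × 10^-4
Ka = x²/(C₀ − x) ⇒ C₀ = x + x²/Ka
C₀ = 1.00 × 10^-2 + (1.00 × 10^-2)²/(7.08 × 10^-4) = 1.51 × 10^-1 M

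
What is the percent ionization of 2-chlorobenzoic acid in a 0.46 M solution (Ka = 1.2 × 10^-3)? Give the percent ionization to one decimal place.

5.0%

ClC6H4COOH ⇌ ClC6H4COO- + H+; let x = [H+] at equilibrium.
Ka = x²/(C₀ − x); solving the quadratic gives x = 2.29 × 10^-2 M.
Fraction ionized = 2.29 × 10^-2 / 0.46 = 0.0498 → 5.0%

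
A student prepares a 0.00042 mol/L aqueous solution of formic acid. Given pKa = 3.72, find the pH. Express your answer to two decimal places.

pH = 3.69

HCOOH ⇌ HCOO- + H+
Ka = 10^(−3.72) = 1.91 × 10^-4
Ka = [H+]²/(0.00042 − [H+]) = 1.91 × 10^-4
Here C₀/Ka ≈ 2.2, so the small-[H+] approximation fails. Use the quadratic:
[H+] = (−Ka + √(Ka² + 4·Ka·C₀))/2 = 2.03 × 10^-4 M
pH = −log(2.03 × 10^-4) = 3.69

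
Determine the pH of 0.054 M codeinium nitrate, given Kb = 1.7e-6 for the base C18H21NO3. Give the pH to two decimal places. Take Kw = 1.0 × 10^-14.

pH = 4.75

C18H22NO3+ is the conjugate acid of the weak base C18H21NO3.
Ka = Kw/Kb = 1.0×10^-14 / 1.7 × 10^-6 = 5.88 × 10^-9
Let x = [H+] at equilibrium. Ka = x²/(0.054 − x).
Neglecting x in the denominator: x = √(5.88 × 10^-9 × 0.054) = 1.78 × 10^-5 M
pH = −log[H+] = −log(1.78 × 10^-5) = 4.75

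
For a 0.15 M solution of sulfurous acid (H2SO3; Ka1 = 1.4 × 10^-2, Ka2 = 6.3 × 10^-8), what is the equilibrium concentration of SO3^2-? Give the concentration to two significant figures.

6.3 × 10^-8 M

First ionization gives [H+] ≈ [HSO3-] = 3.94 × 10^-2 M.
Second step: Ka2 = [H+][SO3^2-]/[HSO3-] ≈ [SO3^2-] (since [H+] ≈ [HSO3-]).
So [SO3^2-] ≈ Ka2.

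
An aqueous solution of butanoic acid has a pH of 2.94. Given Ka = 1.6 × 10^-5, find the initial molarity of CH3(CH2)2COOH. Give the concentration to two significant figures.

C₀ = 8.4 × 10^-2 M

[H+] = 10^(-2.94) = 1.15 × 10^-3 M = x
Ka = x²/(C₀ − x) ⇒ C₀ = x + x²/Ka
C₀ = 1.15 × 10^-3 + (1.15 × 10^-3)²/(1.6 × 10^-5) = 8.38 × 10^-2 M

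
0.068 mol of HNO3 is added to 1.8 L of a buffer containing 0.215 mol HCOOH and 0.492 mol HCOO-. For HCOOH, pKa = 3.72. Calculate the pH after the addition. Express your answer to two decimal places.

After neutralization: n(HCOOH) = 0.283 mol, n(HCOO-) = 0.424 mol.
pH = pKa + log(n_HCOO-/n_HCOOH) = 3.72 + log(0.424/0.283) = 3.72 + (+0.176)

pH = 3.90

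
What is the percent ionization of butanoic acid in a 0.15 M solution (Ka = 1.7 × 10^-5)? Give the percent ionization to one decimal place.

1.1%

CH3(CH2)2COOH ⇌ CH3(CH2)2COO- + H+; let x = [H+] at equilibrium.
x ≈ √(Ka·C₀) = √(1.7 × 10^-5 × 0.15) = 1.60 × 10^-3 M
% ionization = x/C₀ × 100% = 1.60 × 10^-3/0.15 × 100% = 1.1%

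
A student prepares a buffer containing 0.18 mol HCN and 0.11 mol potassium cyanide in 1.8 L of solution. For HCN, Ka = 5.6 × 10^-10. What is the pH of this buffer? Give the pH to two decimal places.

pH = 9.04

pKa = −log(5.6 × 10^-10) = 9.252
Henderson–Hasselbalch: pH = pKa + log([CN-]/[HCN]) = 9.252 + log(0.11/0.18)
pH = 9.252 + (-0.214) = 9.04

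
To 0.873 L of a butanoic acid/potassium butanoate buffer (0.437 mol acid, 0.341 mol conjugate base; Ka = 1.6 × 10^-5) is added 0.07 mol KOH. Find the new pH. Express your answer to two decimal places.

OH- converts CH3(CH2)2COOH to CH3(CH2)2COO-: CH3(CH2)2COOH → 0.367 mol, CH3(CH2)2COO- → 0.411 mol.
pKa = −log(1.6 × 10^-5) = 4.796
pH = pKa + log(n_CH3(CH2)2COO-/n_CH3(CH2)2COOH) = 4.796 + log(0.411/0.367) = 4.796 + (+0.049)

pH = 4.85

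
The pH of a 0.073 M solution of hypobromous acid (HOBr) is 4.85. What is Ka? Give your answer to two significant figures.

[H+] = 10^(-4.85) = 1.41 × 10^-5 M
At equilibrium [HA] = 0.073 − 1.41 × 10^-5 = 7.30 × 10^-2 M
Ka = [H+][A-]/[HA] = (1.41 × 10^-5)² / 7.30 × 10^-2 = 2.7 × 10^-9

Ka = 2.7 × 10^-9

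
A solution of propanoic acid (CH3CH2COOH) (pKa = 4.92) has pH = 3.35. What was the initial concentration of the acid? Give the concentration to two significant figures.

C₀ = 1.7 × 10^-2 M

[H+] = 10^(-3.35) = 4.47 × 10^-4 M = x
Ka = 10^(−4.92) = 1.20 × 10^-5
Ka = x²/(C₀ − x) ⇒ C₀ = x + x²/Ka
C₀ = 4.47 × 10^-4 + (4.47 × 10^-4)²/(1.20 × 10^-5) = 1.71 × 10^-2 M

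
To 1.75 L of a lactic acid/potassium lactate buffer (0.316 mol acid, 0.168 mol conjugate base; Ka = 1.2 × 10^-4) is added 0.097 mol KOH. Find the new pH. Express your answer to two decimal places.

pH = 4.00

After neutralization: n(CH3CH(OH)COOH) = 0.219 mol, n(CH3CH(OH)COO-) = 0.265 mol.
pKa = −log(1.2 × 10^-4) = 3.921
pH = pKa + log([A⁻]/[HA]) = 3.921 + log(0.265/0.219) = 3.921 +0.083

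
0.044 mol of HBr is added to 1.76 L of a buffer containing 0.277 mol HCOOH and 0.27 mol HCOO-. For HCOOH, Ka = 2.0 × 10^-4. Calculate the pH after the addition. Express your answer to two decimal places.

Added H+ converts HCOO- to HCOOH: HCOOH → 0.321 mol, HCOO- → 0.226 mol.
pKa = −log(2.0 × 10^-4) = 3.699
Henderson–Hasselbalch with mole ratio 0.226/0.321: pH = 3.699 + (-0.152)

pH = 3.55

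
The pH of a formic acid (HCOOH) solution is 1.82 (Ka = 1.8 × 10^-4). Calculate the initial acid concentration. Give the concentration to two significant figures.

C₀ = 1.3 M

[H+] = 10^(-1.82) = 1.51 × 10^-2 M = x
Ka = x²/(C₀ − x) ⇒ C₀ = x + x²/Ka
C₀ = 1.51 × 10^-2 + (1.51 × 10^-2)²/(1.8 × 10^-4) = 1.28 M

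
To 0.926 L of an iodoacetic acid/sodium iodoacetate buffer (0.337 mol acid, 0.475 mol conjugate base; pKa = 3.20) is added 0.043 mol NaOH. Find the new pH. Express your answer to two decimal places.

After neutralization: n(ICH2COOH) = 0.294 mol, n(ICH2COO-) = 0.518 mol.
pH = pKa + log([A⁻]/[HA]) = 3.20 + log(0.518/0.294) = 3.20 +0.246

pH = 3.45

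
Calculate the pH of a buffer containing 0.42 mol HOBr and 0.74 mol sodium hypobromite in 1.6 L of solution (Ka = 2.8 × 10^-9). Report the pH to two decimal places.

pH = 8.80

pKa = −log(2.8 × 10^-9) = 8.553
Henderson–Hasselbalch: pH = pKa + log([OBr-]/[HOBr]) = 8.553 + log(0.74/0.42)
pH = 8.553 + (+0.246) = 8.80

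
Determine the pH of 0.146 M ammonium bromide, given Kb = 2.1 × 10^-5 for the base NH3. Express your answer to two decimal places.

NH4+ is the conjugate acid of the weak base NH3.
Ka = Kw/Kb = 1.0×10^-14 / 2.1 × 10^-5 = 4.76 × 10^-10
From the ICE table, Ka = x²/(0.146 − x) = 4.76 × 10^-10.
Neglecting x in the denominator: x = √(4.76 × 10^-10 × 0.146) = 8.34 × 10^-6 M
Check: 0.0057% ionized — well under 5%, approximation valid.
pH = −log[H+] = −log(8.34 × 10^-6) = 5.08

pH = 5.08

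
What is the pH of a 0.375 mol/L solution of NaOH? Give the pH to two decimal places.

NaOH is a strong base; [OH-] = 0.375 M.
pOH = -log(0.375) = 0.43
pH = 14.00 - 0.43 = 13.57

pH = 13.57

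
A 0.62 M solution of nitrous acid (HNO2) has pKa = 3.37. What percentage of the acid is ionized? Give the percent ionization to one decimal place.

HNO2 ⇌ NO2- + H+; let x = [H+] at equilibrium.
Ka = 10^(−3.37) = 4.27 × 10^-4
x ≈ √(Ka·C₀) = √(4.27 × 10^-4 × 0.62) = 1.63 × 10^-2 M
Fraction ionized = 1.63 × 10^-2 / 0.62 = 0.0263 → 2.6%

2.6%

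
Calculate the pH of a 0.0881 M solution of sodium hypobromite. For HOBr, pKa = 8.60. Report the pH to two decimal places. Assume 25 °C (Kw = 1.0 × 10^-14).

OBr- is the conjugate base of the weak acid HOBr.
Ka = 10^(−8.60) = 2.51 × 10^-9
Kb = Kw/Ka = 1.0×10^-14 / 2.51 × 10^-9 = 3.98 × 10^-6
Let x = [OH-] at equilibrium. Kb = x²/(0.0881 − x).
Since Kb ≪ C₀, x ≈ √(Kb·C₀) = 5.92 × 10^-4 M.
pOH = 3.23, so pH = 14.00 − pOH = 10.77

pH = 10.77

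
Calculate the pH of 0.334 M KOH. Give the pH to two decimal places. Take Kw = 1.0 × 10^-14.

KOH is a strong base; [OH-] = 0.334 M.
pOH = -log(0.334) = 0.48
pH = 14.00 - 0.48 = 13.52

pH = 13.52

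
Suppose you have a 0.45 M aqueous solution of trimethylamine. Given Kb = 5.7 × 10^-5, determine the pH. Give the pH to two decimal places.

(CH3)3N + H2O ⇌ (CH3)3NH+ + OH-
From the ICE table, Kb = x²/(0.45 − x) = 5.7 × 10^-5.
Since Kb ≪ C₀, x ≈ √(Kb·C₀) = 5.06 × 10^-3 M.
pOH = 2.30, so pH = 14.00 − pOH = 11.70

pH = 11.70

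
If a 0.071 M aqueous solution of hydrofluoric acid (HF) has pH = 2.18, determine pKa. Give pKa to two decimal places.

[H+] = 10^(-2.18) = 6.61 × 10^-3 M
At equilibrium [HA] = 0.071 − 6.61 × 10^-3 = 6.44 × 10^-2 M
Ka = [H+][A-]/[HA] = (6.61 × 10^-3)² / 6.44 × 10^-2 = 6.78 × 10^-4
pKa = -log(6.78 × 10^-4) = 3.17

pKa = 3.17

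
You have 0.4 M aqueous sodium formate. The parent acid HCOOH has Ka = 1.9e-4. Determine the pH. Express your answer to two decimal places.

pH = 8.66

HCOO- is the conjugate base of the weak acid HCOOH.
Kb = Kw/Ka = 1.0×10^-14 / 1.9 × 10^-4 = 5.26 × 10^-11
Kb = x²/(0.4 − x) = 5.26 × 10^-11
Neglecting x in the denominator: x = √(5.26 × 10^-11 × 0.4) = 4.59 × 10^-6 M
pOH = −log(4.59 × 10^-6) = 5.34; pH = 14.00 − 5.34 = 8.66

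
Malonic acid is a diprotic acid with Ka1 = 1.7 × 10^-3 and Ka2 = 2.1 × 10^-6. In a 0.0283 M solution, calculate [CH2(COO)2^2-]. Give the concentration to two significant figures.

First ionization gives [H+] ≈ [CH2(COOH)COO-] = 6.14 × 10^-3 M.
Second step: Ka2 = [H+][CH2(COO)2^2-]/[CH2(COOH)COO-] ≈ [CH2(COO)2^2-] (since [H+] ≈ [CH2(COOH)COO-]).
So [CH2(COO)2^2-] ≈ Ka2.

2.1 × 10^-6 M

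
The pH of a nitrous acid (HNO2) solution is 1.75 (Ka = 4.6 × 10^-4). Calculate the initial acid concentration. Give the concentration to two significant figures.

C₀ = 7.1 × 10^-1 M

[H+] = 10^(-1.75) = 1.78 × 10^-2 M = x
Ka = x²/(C₀ − x) ⇒ C₀ = x + x²/Ka
C₀ = 1.78 × 10^-2 + (1.78 × 10^-2)²/(4.6 × 10^-4) = 7.07 × 10^-1 M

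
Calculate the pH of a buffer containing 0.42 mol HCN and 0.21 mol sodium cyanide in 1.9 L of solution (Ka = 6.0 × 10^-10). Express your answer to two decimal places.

pKa = −log(6.0 × 10^-10) = 9.222
Using pH = pKa + log([base]/[acid]) with [base]/[acid] = 0.21/0.42:
pH = 9.222 + (-0.301) = 8.92

pH = 8.92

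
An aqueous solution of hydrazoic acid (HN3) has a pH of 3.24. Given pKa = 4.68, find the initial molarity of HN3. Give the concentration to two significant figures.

[H+] = 10^(-3.24) = 5.75 × 10^-4 M = x
Ka = 10^(−4.68) = 2.09 × 10^-5
Ka = x²/(C₀ − x) ⇒ C₀ = x + x²/Ka
C₀ = 5.75 × 10^-4 + (5.75 × 10^-4)²/(2.09 × 10^-5) = 1.64 × 10^-2 M

C₀ = 1.6 × 10^-2 M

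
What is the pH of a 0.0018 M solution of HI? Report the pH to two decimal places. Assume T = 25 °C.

pH = 2.74

HI is a strong acid and dissociates completely, so [H+] = 0.0018 M.
pH = -log(0.0018) = 2.74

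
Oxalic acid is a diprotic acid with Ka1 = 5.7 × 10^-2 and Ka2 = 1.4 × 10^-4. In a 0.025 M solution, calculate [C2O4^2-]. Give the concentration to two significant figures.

1.4 × 10^-4 M

First ionization gives [H+] ≈ [HC2O4-] = 1.88 × 10^-2 M.
Second step: Ka2 = [H+][C2O4^2-]/[HC2O4-] ≈ [C2O4^2-] (since [H+] ≈ [HC2O4-]).
So [C2O4^2-] ≈ Ka2.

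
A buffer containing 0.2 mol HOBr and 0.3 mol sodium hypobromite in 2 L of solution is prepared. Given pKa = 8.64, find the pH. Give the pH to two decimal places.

pH = 8.82

Henderson–Hasselbalch: pH = pKa + log([OBr-]/[HOBr]) = 8.64 + log(0.3/0.2)
pH = 8.64 + (+0.176) = 8.82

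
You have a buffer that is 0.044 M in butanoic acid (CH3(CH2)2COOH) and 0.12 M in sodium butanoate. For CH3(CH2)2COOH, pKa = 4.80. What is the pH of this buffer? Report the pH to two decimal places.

Using pH = pKa + log([base]/[acid]) with [base]/[acid] = 0.12/0.044:
pH = 4.80 + (+0.436) = 5.24

pH = 5.24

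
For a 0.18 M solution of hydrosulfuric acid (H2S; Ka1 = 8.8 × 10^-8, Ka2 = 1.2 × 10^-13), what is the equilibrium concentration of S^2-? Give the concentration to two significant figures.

1.2 × 10^-13 M

First ionization gives [H+] ≈ [HS-] = 1.26 × 10^-4 M.
Second step: Ka2 = [H+][S^2-]/[HS-] ≈ [S^2-] (since [H+] ≈ [HS-]).
So [S^2-] ≈ Ka2.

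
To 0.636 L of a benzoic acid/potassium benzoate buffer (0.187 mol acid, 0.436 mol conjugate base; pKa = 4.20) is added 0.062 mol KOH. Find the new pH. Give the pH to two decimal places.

pH = 4.80

OH- converts C6H5COOH to C6H5COO-: C6H5COOH → 0.125 mol, C6H5COO- → 0.498 mol.
pH = pKa + log([A⁻]/[HA]) = 4.20 + log(0.498/0.125) = 4.20 +0.600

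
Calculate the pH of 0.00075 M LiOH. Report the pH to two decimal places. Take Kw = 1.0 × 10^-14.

pH = 10.88

LiOH is a strong base; [OH-] = 0.00075 M.
pOH = -log(0.00075) = 3.12
pH = 14.00 - 3.12 = 10.88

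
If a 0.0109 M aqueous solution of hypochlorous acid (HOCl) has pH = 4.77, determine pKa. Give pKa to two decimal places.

pKa = 7.58

[H+] = 10^(-4.77) = 1.70 × 10^-5 M
At equilibrium [HA] = 0.0109 − 1.70 × 10^-5 = 1.09 × 10^-2 M
Ka = [H+][A-]/[HA] = (1.70 × 10^-5)² / 1.09 × 10^-2 = 2.65 × 10^-8
pKa = -log(2.65 × 10^-8) = 7.58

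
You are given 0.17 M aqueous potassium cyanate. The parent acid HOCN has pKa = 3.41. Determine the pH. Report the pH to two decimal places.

OCN- is the conjugate base of the weak acid HOCN.
Ka = 10^(−3.41) = 3.89 × 10^-4
Kb = Kw/Ka = 1.0×10^-14 / 3.89 × 10^-4 = 2.57 × 10^-11
From the ICE table, Kb = [OH-]²/(0.17 − [OH-]) = 2.57 × 10^-11.
Since Kb ≪ C₀, [OH-] ≈ √(Kb·C₀) = 2.09 × 10^-6 M.
Check: 0.0012% ionized — well under 5%, approximation valid.
pOH = 5.68, so pH = 14.00 − pOH = 8.32

pH = 8.32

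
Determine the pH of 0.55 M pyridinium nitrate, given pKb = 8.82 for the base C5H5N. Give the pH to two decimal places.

pH = 2.72

C5H5NH+ is the conjugate acid of the weak base C5H5N.
Kb = 10^(−8.82) = 1.51 × 10^-9
Ka = Kw/Kb = 1.0×10^-14 / 1.51 × 10^-9 = 6.62 × 10^-6
From the ICE table, Ka = x²/(0.55 − x) = 6.62 × 10^-6.
Since Ka ≪ C₀, x ≈ √(Ka·C₀) = 1.91 × 10^-3 M.
pH = −log[H+] = −log(1.91 × 10^-3) = 2.72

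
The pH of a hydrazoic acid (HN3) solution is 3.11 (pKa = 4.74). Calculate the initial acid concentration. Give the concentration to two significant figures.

[H+] = 10^(-3.11) = 7.76 × 10^-4 M = x
Ka = 10^(−4.74) = 1.82 × 10^-5
Ka = x²/(C₀ − x) ⇒ C₀ = x + x²/Ka
C₀ = 7.76 × 10^-4 + (7.76 × 10^-4)²/(1.82 × 10^-5) = 3.39 × 10^-2 M

C₀ = 3.4 × 10^-2 M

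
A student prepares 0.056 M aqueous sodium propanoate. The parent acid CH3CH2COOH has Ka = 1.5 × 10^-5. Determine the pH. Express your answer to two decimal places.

pH = 8.79

CH3CH2COO- is the conjugate base of the weak acid CH3CH2COOH.
Kb = Kw/Ka = 1.0×10^-14 / 1.5 × 10^-5 = 6.67 × 10^-10
Kb = x²/(0.056 − x) = 6.67 × 10^-10
Assume x ≪ 0.056: x ≈ √(6.67 × 10^-10 × 0.056) = 6.11 × 10^-6 M
pOH = −log(6.11 × 10^-6) = 5.21; pH = 14.00 − 5.21 = 8.79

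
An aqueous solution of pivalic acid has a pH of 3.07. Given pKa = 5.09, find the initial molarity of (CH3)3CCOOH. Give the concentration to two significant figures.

[H+] = 10^(-3.07) = 8.51 × 10^-4 M = x
Ka = 10^(−5.09) = 8.13 × 10^-6
Ka = x²/(C₀ − x) ⇒ C₀ = x + x²/Ka
C₀ = 8.51 × 10^-4 + (8.51 × 10^-4)²/(8.13 × 10^-6) = 8.99 × 10^-2 M

C₀ = 9.0 × 10^-2 M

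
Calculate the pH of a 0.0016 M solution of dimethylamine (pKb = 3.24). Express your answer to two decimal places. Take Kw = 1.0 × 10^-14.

(CH3)2NH + H2O ⇌ (CH3)2NH2+ + OH-
Kb = 10^(−3.24) = 5.75 × 10^-4
From the ICE table, Kb = [OH-]²/(0.0016 − [OH-]) = 5.75 × 10^-4.
[OH-] is not negligible relative to C₀; solve [OH-]² + 0.000575·[OH-] − 9.2e-07 = 0.
[OH-] = [−0.000575 + √(0.000575² + 3.68e-06)]/2 = 7.14 × 10^-4 M
pOH = 3.15, so pH = 14.00 − pOH = 10.85

pH = 10.85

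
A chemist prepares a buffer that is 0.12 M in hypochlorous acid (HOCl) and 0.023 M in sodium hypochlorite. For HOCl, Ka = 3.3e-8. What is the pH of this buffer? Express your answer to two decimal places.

pH = 6.76

pKa = −log(3.3 × 10^-8) = 7.481
Henderson–Hasselbalch: pH = pKa + log([OCl-]/[HOCl]) = 7.481 + log(0.023/0.12)
pH = 7.481 + (-0.717) = 6.76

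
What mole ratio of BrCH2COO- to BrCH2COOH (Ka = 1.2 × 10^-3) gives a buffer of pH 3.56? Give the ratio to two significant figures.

pKa = -log(1.2 × 10^-3) = 2.921
pH = pKa + log(r) ⇒ log(r) = 3.56 − 2.921 = +0.639
r = [BrCH2COO-]/[BrCH2COOH] = 10^(+0.639) = 4.36

ratio = 4.4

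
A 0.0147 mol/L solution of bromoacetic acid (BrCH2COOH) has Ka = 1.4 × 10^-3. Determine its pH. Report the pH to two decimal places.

pH = 2.41

BrCH2COOH ⇌ BrCH2COO- + H+
Ka = [H+]²/(0.0147 − [H+]) = 1.4 × 10^-3
[H+] is not negligible relative to C₀; solve [H+]² + 0.0014·[H+] − 2.06e-05 = 0.
[H+] = (−Ka + √(Ka² + 4·Ka·C₀))/2 = 3.89 × 10^-3 M
pH = −log[H+] = −log(3.89 × 10^-3) = 2.41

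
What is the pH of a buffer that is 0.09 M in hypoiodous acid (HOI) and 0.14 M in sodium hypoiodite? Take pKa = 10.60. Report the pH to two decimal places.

pH = 10.79

Henderson–Hasselbalch: pH = pKa + log([OI-]/[HOI]) = 10.60 + log(0.14/0.09)
pH = 10.60 + (+0.192) = 10.79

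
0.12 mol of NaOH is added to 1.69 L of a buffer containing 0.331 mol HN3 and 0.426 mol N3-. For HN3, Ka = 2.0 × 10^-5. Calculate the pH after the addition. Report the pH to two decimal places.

After neutralization: n(HN3) = 0.211 mol, n(N3-) = 0.546 mol.
pKa = −log(2.0 × 10^-5) = 4.699
pH = pKa + log(n_N3-/n_HN3) = 4.699 + log(0.546/0.211) = 4.699 + (+0.413)

pH = 5.11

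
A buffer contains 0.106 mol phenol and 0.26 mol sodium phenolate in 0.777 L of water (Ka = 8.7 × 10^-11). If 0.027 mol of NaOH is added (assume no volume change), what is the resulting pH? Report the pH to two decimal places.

OH- converts C6H5OH to C6H5O-: C6H5OH → 0.079 mol, C6H5O- → 0.287 mol.
pKa = −log(8.7 × 10^-11) = 10.060
Henderson–Hasselbalch with mole ratio 0.287/0.079: pH = 10.060 + (+0.560)

pH = 10.62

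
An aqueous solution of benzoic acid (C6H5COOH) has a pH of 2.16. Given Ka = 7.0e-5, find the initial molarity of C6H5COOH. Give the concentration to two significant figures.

[H+] = 10^(-2.16) = 6.92 × 10^-3 M = x
Ka = x²/(C₀ − x) ⇒ C₀ = x + x²/Ka
C₀ = 6.92 × 10^-3 + (6.92 × 10^-3)²/(7.0 × 10^-5) = 6.91 × 10^-1 M

C₀ = 6.9 × 10^-1 M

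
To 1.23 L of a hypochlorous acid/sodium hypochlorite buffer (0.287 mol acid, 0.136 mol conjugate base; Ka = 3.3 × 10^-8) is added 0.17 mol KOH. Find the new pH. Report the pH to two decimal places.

pH = 7.90

After neutralization: n(HOCl) = 0.117 mol, n(OCl-) = 0.306 mol.
pKa = −log(3.3 × 10^-8) = 7.481
pH = pKa + log(n_OCl-/n_HOCl) = 7.481 + log(0.306/0.117) = 7.481 + (+0.418)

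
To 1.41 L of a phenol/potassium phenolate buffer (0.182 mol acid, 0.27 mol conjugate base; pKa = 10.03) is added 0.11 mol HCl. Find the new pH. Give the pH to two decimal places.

pH = 9.77

Added H+ converts C6H5O- to C6H5OH: C6H5OH → 0.292 mol, C6H5O- → 0.16 mol.
Henderson–Hasselbalch with mole ratio 0.16/0.292: pH = 10.03 + (-0.261)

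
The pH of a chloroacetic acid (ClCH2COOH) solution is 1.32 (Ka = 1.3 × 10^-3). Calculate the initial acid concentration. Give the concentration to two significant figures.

C₀ = 1.8 M

[H+] = 10^(-1.32) = 4.79 × 10^-2 M = x
Ka = x²/(C₀ − x) ⇒ C₀ = x + x²/Ka
C₀ = 4.79 × 10^-2 + (4.79 × 10^-2)²/(1.3 × 10^-3) = 1.81 M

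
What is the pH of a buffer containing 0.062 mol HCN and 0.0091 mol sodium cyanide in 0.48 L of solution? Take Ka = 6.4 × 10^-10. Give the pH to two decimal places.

pH = 8.36

pKa = −log(6.4 × 10^-10) = 9.194
Henderson–Hasselbalch: pH = pKa + log([CN-]/[HCN]) = 9.194 + log(0.0091/0.062)
pH = 9.194 + (-0.833) = 8.36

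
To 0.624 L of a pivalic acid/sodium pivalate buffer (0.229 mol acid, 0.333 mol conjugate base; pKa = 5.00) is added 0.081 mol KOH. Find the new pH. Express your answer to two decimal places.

After neutralization: n((CH3)3CCOOH) = 0.148 mol, n((CH3)3CCOO-) = 0.414 mol.
pH = pKa + log(n_(CH3)3CCOO-/n_(CH3)3CCOOH) = 5.00 + log(0.414/0.148) = 5.00 + (+0.447)

pH = 5.45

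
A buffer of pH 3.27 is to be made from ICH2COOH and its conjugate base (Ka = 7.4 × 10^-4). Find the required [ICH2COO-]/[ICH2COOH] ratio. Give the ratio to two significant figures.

ratio = 1.4

pKa = -log(7.4 × 10^-4) = 3.131
pH = pKa + log(r) ⇒ log(r) = 3.27 − 3.131 = +0.139
r = [ICH2COO-]/[ICH2COOH] = 10^(+0.139) = 1.38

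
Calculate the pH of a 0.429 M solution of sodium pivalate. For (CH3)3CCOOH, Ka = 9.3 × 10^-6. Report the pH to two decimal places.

pH = 9.33

(CH3)3CCOO- is the conjugate base of the weak acid (CH3)3CCOOH.
Kb = Kw/Ka = 1.0×10^-14 / 9.3 × 10^-6 = 1.08 × 10^-9
Let x = [OH-] at equilibrium. Kb = x²/(0.429 − x).
Neglecting x in the denominator: x = √(1.08 × 10^-9 × 0.429) = 2.15 × 10^-5 M
(x/C₀ = 0.005% < 5%, so the approximation holds.)
pOH = 4.67, so pH = 14.00 − pOH = 9.33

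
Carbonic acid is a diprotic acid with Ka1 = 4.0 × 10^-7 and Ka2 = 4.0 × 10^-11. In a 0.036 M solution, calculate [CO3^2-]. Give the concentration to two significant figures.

4.0 × 10^-11 M

First ionization gives [H+] ≈ [HCO3-] = 1.20 × 10^-4 M.
Second step: Ka2 = [H+][CO3^2-]/[HCO3-] ≈ [CO3^2-] (since [H+] ≈ [HCO3-]).
So [CO3^2-] ≈ Ka2.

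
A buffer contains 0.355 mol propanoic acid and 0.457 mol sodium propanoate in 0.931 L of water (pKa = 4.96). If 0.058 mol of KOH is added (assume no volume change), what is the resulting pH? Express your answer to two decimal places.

pH = 5.20

After neutralization: n(CH3CH2COOH) = 0.297 mol, n(CH3CH2COO-) = 0.515 mol.
pH = pKa + log(n_CH3CH2COO-/n_CH3CH2COOH) = 4.96 + log(0.515/0.297) = 4.96 + (+0.239)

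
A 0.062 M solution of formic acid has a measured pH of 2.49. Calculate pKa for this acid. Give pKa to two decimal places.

[H+] = 10^(-2.49) = 3.24 × 10^-3 M
At equilibrium [HA] = 0.062 − 3.24 × 10^-3 = 5.88 × 10^-2 M
Ka = [H+][A-]/[HA] = (3.24 × 10^-3)² / 5.88 × 10^-2 = 1.79 × 10^-4
pKa = -log(1.79 × 10^-4) = 3.75

pKa = 3.75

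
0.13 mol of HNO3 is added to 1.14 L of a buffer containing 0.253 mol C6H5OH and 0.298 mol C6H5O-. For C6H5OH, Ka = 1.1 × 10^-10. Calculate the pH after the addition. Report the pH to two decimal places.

Added H+ converts C6H5O- to C6H5OH: C6H5OH → 0.383 mol, C6H5O- → 0.168 mol.
pKa = −log(1.1 × 10^-10) = 9.959
Henderson–Hasselbalch with mole ratio 0.168/0.383: pH = 9.959 + (-0.358)

pH = 9.60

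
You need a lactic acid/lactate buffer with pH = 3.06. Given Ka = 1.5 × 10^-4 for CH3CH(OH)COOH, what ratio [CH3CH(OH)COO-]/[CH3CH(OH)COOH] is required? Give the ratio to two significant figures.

pKa = -log(1.5 × 10^-4) = 3.824
pH = pKa + log(r) ⇒ log(r) = 3.06 − 3.824 = -0.764
r = [CH3CH(OH)COO-]/[CH3CH(OH)COOH] = 10^(-0.764) = 0.172

ratio = 0.17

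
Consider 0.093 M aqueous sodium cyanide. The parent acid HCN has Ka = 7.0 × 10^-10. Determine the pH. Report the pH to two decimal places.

pH = 11.06

CN- is the conjugate base of the weak acid HCN.
Kb = Kw/Ka = 1.0×10^-14 / 7.0 × 10^-10 = 1.43 × 10^-5
From the ICE table, Kb = [OH-]²/(0.093 − [OH-]) = 1.43 × 10^-5.
Assume [OH-] ≪ 0.093: [OH-] ≈ √(1.43 × 10^-5 × 0.093) = 1.15 × 10^-3 M
([OH-]/C₀ = 1.2% < 5%, so the approximation holds.)
pOH = −log(1.15 × 10^-3) = 2.94; pH = 14.00 − 2.94 = 11.06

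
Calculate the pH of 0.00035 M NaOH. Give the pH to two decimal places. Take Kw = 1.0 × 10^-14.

pH = 10.54

NaOH is a strong base; [OH-] = 0.00035 M.
pOH = -log(0.00035) = 3.46
pH = 14.00 - 3.46 = 10.54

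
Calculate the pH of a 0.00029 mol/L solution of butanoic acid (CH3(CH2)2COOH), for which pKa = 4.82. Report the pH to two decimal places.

pH = 4.23

CH3(CH2)2COOH ⇌ CH3(CH2)2COO- + H+
Ka = 10^(−4.82) = 1.51 × 10^-5
Let x = [H+] at equilibrium. Ka = x²/(0.00029 − x).
Here C₀/Ka ≈ 19.2, so the small-x approximation fails. Use the quadratic:
x = [−1.51e-05 + √(1.51e-05² + 1.75e-08)]/2 = 5.91 × 10^-5 M
pH = −log[H+] = −log(5.91 × 10^-5) = 4.23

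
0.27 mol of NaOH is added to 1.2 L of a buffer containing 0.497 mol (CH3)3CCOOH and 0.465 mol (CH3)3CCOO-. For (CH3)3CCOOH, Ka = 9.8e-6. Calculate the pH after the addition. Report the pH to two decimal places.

OH- converts (CH3)3CCOOH to (CH3)3CCOO-: (CH3)3CCOOH → 0.227 mol, (CH3)3CCOO- → 0.735 mol.
pKa = −log(9.8 × 10^-6) = 5.009
pH = pKa + log([A⁻]/[HA]) = 5.009 + log(0.735/0.227) = 5.009 +0.510

pH = 5.52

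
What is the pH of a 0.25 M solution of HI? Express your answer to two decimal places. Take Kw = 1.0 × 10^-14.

pH = 0.60

HI is a strong acid and dissociates completely, so [H+] = 0.25 M.
pH = -log(0.25) = 0.60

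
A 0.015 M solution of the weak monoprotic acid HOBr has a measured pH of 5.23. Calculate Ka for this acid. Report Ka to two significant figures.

Ka = 2.3 × 10^-9

[H+] = 10^(-5.23) = 5.89 × 10^-6 M
At equilibrium [HA] = 0.015 − 5.89 × 10^-6 = 1.50 × 10^-2 M
Ka = [H+][A-]/[HA] = (5.89 × 10^-6)² / 1.50 × 10^-2 = 2.3 × 10^-9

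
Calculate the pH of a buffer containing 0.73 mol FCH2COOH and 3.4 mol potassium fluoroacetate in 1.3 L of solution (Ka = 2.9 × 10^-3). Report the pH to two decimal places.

pH = 3.21

pKa = −log(2.9 × 10^-3) = 2.538
Using pH = pKa + log([base]/[acid]) with [base]/[acid] = 3.4/0.73:
pH = 2.538 + (+0.668) = 3.21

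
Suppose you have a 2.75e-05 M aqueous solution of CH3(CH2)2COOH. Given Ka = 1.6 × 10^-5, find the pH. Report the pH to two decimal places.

pH = 4.84

CH3(CH2)2COOH ⇌ CH3(CH2)2COO- + H+
Ka = [H+]²/(2.75e-05 − [H+]) = 1.6 × 10^-5
[H+] is not negligible relative to C₀; solve [H+]² + 1.6e-05·[H+] − 4.4e-10 = 0.
[H+] = [−1.6e-05 + √(1.6e-05² + 1.76e-09)]/2 = 1.44 × 10^-5 M
pH = −log(1.44 × 10^-5) = 4.84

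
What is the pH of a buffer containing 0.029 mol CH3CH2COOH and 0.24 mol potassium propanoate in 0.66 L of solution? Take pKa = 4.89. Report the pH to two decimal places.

pH = 5.81

pH = pKa + log([A⁻]/[HA]) = 4.89 + log(0.24/0.029)
pH = 4.89 + (+0.918) = 5.81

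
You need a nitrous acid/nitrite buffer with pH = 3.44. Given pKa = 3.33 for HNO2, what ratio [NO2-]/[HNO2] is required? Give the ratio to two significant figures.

pH = pKa + log(r) ⇒ log(r) = 3.44 − 3.33 = +0.11
r = [NO2-]/[HNO2] = 10^(+0.11) = 1.29

ratio = 1.3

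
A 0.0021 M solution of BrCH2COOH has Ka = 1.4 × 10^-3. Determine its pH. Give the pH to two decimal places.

BrCH2COOH ⇌ BrCH2COO- + H+
Ka = [H+]²/(0.0021 − [H+]) = 1.4 × 10^-3
[H+] is not negligible relative to C₀; solve [H+]² + 0.0014·[H+] − 2.94e-06 = 0.
[H+] = (−Ka + √(Ka² + 4·Ka·C₀))/2 = 1.15 × 10^-3 M
pH = −log(1.15 × 10^-3) = 2.94

pH = 2.94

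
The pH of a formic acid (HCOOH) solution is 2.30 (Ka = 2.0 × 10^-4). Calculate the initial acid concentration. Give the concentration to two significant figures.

C₀ = 1.3 × 10^-1 M

[H+] = 10^(-2.30) = 5.01 × 10^-3 M = x
Ka = x²/(C₀ − x) ⇒ C₀ = x + x²/Ka
C₀ = 5.01 × 10^-3 + (5.01 × 10^-3)²/(2.0 × 10^-4) = 1.31 × 10^-1 M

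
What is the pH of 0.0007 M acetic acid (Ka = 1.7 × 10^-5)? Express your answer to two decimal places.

pH = 4.00

CH3COOH ⇌ CH3COO- + H+
From the ICE table, Ka = [H+]²/(0.0007 − [H+]) = 1.7 × 10^-5.
The 5% rule fails; solving [H+]² + Ka·[H+] − Ka·C₀ = 0 exactly:
[H+] = (−Ka + √(Ka² + 4·Ka·C₀))/2 = 1.01 × 10^-4 M
pH = −log[H+] = −log(1.01 × 10^-4) = 4.00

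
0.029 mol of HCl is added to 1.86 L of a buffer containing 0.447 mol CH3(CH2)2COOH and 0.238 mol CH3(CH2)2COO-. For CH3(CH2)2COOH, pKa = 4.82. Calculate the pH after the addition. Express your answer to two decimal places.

pH = 4.46

Added H+ converts CH3(CH2)2COO- to CH3(CH2)2COOH: CH3(CH2)2COOH → 0.476 mol, CH3(CH2)2COO- → 0.209 mol.
pH = pKa + log(n_CH3(CH2)2COO-/n_CH3(CH2)2COOH) = 4.82 + log(0.209/0.476) = 4.82 + (-0.357)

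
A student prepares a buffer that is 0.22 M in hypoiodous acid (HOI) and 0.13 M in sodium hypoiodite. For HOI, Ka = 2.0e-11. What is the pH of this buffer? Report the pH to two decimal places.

pH = 10.47

pKa = −log(2.0 × 10^-11) = 10.699
Using pH = pKa + log([base]/[acid]) with [base]/[acid] = 0.13/0.22:
pH = 10.699 + (-0.228) = 10.47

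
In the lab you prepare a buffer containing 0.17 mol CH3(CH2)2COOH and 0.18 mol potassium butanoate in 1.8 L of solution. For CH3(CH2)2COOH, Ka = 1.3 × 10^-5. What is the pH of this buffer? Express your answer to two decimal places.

pH = 4.91

pKa = −log(1.3 × 10^-5) = 4.886
Henderson–Hasselbalch: pH = pKa + log([CH3(CH2)2COO-]/[CH3(CH2)2COOH]) = 4.886 + log(0.18/0.17)
pH = 4.886 + (+0.025) = 4.91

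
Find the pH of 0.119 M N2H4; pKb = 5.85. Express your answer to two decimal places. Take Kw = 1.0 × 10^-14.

pH = 10.61

N2H4 + H2O ⇌ N2H5+ + OH-
Kb = 10^(−5.85) = 1.41 × 10^-6
Let x = [OH-] at equilibrium. Kb = x²/(0.119 − x).
Assume x ≪ 0.119: x ≈ √(1.41 × 10^-6 × 0.119) = 4.10 × 10^-4 M
(x/C₀ = 0.34% < 5%, so the approximation holds.)
pOH = 3.39, so pH = 14.00 − pOH = 10.61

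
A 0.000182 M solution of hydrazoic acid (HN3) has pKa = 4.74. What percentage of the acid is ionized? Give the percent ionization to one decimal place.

27.0%

HN3 ⇌ N3- + H+; let x = [H+] at equilibrium.
Ka = 10^(−4.74) = 1.82 × 10^-5
Solve x² + 1.82e-05x − 3.31e-09 = 0 → x = 4.92 × 10^-5 M
Fraction ionized = 4.92 × 10^-5 / 0.000182 = 0.2703 → 27.0%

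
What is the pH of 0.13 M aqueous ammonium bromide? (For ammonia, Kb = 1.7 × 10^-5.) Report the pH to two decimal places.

pH = 5.06

NH4+ is the conjugate acid of the weak base NH3.
Ka = Kw/Kb = 1.0×10^-14 / 1.7 × 10^-5 = 5.88 × 10^-10
From the ICE table, Ka = [H+]²/(0.13 − [H+]) = 5.88 × 10^-10.
Neglecting [H+] in the denominator: [H+] = √(5.88 × 10^-10 × 0.13) = 8.74 × 10^-6 M
Check: 0.0067% ionized — well under 5%, approximation valid.
pH = −log(8.74 × 10^-6) = 5.06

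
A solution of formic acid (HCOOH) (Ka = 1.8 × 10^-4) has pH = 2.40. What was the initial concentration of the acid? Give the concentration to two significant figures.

[H+] = 10^(-2.40) = 3.98 × 10^-3 M = x
Ka = x²/(C₀ − x) ⇒ C₀ = x + x²/Ka
C₀ = 3.98 × 10^-3 + (3.98 × 10^-3)²/(1.8 × 10^-4) = 9.20 × 10^-2 M

C₀ = 9.2 × 10^-2 M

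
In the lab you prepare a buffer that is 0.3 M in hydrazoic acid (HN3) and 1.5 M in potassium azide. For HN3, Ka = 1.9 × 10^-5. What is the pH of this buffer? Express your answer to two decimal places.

pKa = −log(1.9 × 10^-5) = 4.721
pH = pKa + log([A⁻]/[HA]) = 4.721 + log(1.5/0.3)
pH = 4.721 + (+0.699) = 5.42

pH = 5.42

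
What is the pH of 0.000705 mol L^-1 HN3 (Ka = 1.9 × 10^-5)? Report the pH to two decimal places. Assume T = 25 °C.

pH = 3.97

HN3 ⇌ N3- + H+
Ka = x²/(0.000705 − x) = 1.9 × 10^-5
x is not negligible relative to C₀; solve x² + 1.9e-05·x − 1.34e-08 = 0.
x = (−Ka + √(Ka² + 4·Ka·C₀))/2 = 1.07 × 10^-4 M
pH = −log[H+] = −log(1.07 × 10^-4) = 3.97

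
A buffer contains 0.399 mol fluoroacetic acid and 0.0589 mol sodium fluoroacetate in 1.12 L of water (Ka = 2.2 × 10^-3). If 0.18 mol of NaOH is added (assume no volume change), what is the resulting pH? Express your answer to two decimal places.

After neutralization: n(FCH2COOH) = 0.219 mol, n(FCH2COO-) = 0.239 mol.
pKa = −log(2.2 × 10^-3) = 2.658
pH = pKa + log([A⁻]/[HA]) = 2.658 + log(0.239/0.219) = 2.658 +0.038

pH = 2.70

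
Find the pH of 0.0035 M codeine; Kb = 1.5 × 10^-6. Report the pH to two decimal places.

C18H21NO3 + H2O ⇌ C18H22NO3+ + OH-
From the ICE table, Kb = [OH-]²/(0.0035 − [OH-]) = 1.5 × 10^-6.
Since Kb ≪ C₀, [OH-] ≈ √(Kb·C₀) = 7.25 × 10^-5 M.
pOH = 4.14, so pH = 14.00 − pOH = 9.86

pH = 9.86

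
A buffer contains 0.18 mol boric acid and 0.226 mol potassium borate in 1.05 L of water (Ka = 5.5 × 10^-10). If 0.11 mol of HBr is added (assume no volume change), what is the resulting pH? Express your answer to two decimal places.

pH = 8.86

After neutralization: n(B(OH)3) = 0.29 mol, n(B(OH)4-) = 0.116 mol.
pKa = −log(5.5 × 10^-10) = 9.260
pH = pKa + log(n_B(OH)4-/n_B(OH)3) = 9.260 + log(0.116/0.29) = 9.260 + (-0.398)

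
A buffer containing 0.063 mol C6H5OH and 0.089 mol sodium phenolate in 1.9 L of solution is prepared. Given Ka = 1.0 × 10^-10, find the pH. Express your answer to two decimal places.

pH = 10.15

pKa = −log(1.0 × 10^-10) = 10.000
Henderson–Hasselbalch: pH = pKa + log([C6H5O-]/[C6H5OH]) = 10.000 + log(0.089/0.063)
pH = 10.000 + (+0.150) = 10.15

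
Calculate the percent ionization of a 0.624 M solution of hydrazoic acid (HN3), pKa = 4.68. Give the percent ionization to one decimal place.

0.6%

HN3 ⇌ N3- + H+; let x = [H+] at equilibrium.
Ka = 10^(−4.68) = 2.09 × 10^-5
x ≈ √(Ka·C₀) = √(2.09 × 10^-5 × 0.624) = 3.61 × 10^-3 M
% ionization = x/C₀ × 100% = 3.61 × 10^-3/0.624 × 100% = 0.6%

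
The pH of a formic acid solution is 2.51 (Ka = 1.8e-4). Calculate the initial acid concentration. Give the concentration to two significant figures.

C₀ = 5.6 × 10^-2 M

[H+] = 10^(-2.51) = 3.09 × 10^-3 M = x
Ka = x²/(C₀ − x) ⇒ C₀ = x + x²/Ka
C₀ = 3.09 × 10^-3 + (3.09 × 10^-3)²/(1.8 × 10^-4) = 5.61 × 10^-2 M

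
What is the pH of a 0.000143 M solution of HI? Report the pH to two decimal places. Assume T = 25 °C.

HI is a strong acid and dissociates completely, so [H+] = 0.000143 M.
pH = -log(0.000143) = 3.84

pH = 3.84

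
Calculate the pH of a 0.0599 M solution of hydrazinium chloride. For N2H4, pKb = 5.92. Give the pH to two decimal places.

N2H5+ is the conjugate acid of the weak base N2H4.
Kb = 10^(−5.92) = 1.20 × 10^-6
Ka = Kw/Kb = 1.0×10^-14 / 1.20 × 10^-6 = 8.33 × 10^-9
From the ICE table, Ka = [H+]²/(0.0599 − [H+]) = 8.33 × 10^-9.
Since Ka ≪ C₀, [H+] ≈ √(Ka·C₀) = 2.23 × 10^-5 M.
pH = −log[H+] = −log(2.23 × 10^-5) = 4.65

pH = 4.65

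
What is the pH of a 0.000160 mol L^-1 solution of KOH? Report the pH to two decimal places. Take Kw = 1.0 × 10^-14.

KOH is a strong base; [OH-] = 0.00016 M.
pOH = -log(0.00016) = 3.80
pH = 14.00 - 3.80 = 10.20

pH = 10.20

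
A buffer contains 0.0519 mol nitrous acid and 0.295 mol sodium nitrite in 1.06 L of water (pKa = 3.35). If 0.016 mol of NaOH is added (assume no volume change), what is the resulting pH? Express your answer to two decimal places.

After neutralization: n(HNO2) = 0.0359 mol, n(NO2-) = 0.311 mol.
Henderson–Hasselbalch with mole ratio 0.311/0.0359: pH = 3.35 + (+0.938)

pH = 4.29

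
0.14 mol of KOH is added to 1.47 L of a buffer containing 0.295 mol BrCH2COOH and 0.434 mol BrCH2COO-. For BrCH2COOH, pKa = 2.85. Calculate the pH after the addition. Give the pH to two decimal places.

OH- converts BrCH2COOH to BrCH2COO-: BrCH2COOH → 0.155 mol, BrCH2COO- → 0.574 mol.
pH = pKa + log([A⁻]/[HA]) = 2.85 + log(0.574/0.155) = 2.85 +0.569

pH = 3.42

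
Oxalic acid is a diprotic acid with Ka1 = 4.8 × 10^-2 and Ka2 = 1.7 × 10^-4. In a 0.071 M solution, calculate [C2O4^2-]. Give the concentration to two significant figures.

First ionization gives [H+] ≈ [HC2O4-] = 3.91 × 10^-2 M.
Second step: Ka2 = [H+][C2O4^2-]/[HC2O4-] ≈ [C2O4^2-] (since [H+] ≈ [HC2O4-]).
So [C2O4^2-] ≈ Ka2.

1.7 × 10^-4 M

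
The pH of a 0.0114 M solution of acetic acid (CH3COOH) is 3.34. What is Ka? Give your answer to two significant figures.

[H+] = 10^(-3.34) = 4.57 × 10^-4 M
At equilibrium [HA] = 0.0114 − 4.57 × 10^-4 = 1.09 × 10^-2 M
Ka = [H+][A-]/[HA] = (4.57 × 10^-4)² / 1.09 × 10^-2 = 1.9 × 10^-5

Ka = 1.9 × 10^-5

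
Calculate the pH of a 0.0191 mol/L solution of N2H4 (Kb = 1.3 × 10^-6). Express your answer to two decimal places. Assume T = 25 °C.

pH = 10.20

N2H4 + H2O ⇌ N2H5+ + OH-
Kb = [OH-]²/(0.0191 − [OH-]) = 1.3 × 10^-6
Assume [OH-] ≪ 0.0191: [OH-] ≈ √(1.3 × 10^-6 × 0.0191) = 1.58 × 10^-4 M
([OH-]/C₀ = 0.83% < 5%, so the approximation holds.)
pOH = 3.80, so pH = 14.00 − pOH = 10.20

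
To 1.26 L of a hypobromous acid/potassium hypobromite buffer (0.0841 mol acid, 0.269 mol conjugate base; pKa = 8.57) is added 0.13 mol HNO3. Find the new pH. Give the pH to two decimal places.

pH = 8.38

Added H+ converts OBr- to HOBr: HOBr → 0.214 mol, OBr- → 0.139 mol.
pH = pKa + log(n_OBr-/n_HOBr) = 8.57 + log(0.139/0.214) = 8.57 + (-0.187)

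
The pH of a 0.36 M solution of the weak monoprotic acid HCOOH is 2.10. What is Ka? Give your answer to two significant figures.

Ka = 1.8 × 10^-4

[H+] = 10^(-2.10) = 7.94 × 10^-3 M
At equilibrium [HA] = 0.36 − 7.94 × 10^-3 = 3.52 × 10^-1 M
Ka = [H+][A-]/[HA] = (7.94 × 10^-3)² / 3.52 × 10^-1 = 1.8 × 10^-4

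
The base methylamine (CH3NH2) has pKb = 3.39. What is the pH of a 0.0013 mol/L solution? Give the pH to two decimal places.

pH = 10.74

CH3NH2 + H2O ⇌ CH3NH3+ + OH-
Kb = 10^(−3.39) = 4.07 × 10^-4
Kb = [OH-]²/(0.0013 − [OH-]) = 4.07 × 10^-4
[OH-] is not negligible relative to C₀; solve [OH-]² + 0.000407·[OH-] − 5.29e-07 = 0.
[OH-] = [−0.000407 + √(0.000407² + 2.12e-06)]/2 = 5.52 × 10^-4 M
pOH = −log(5.52 × 10^-4) = 3.26; pH = 14.00 − 3.26 = 10.74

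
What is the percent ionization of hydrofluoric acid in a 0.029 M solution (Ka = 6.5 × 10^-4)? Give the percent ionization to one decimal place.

13.9%

HF ⇌ F- + H+; let x = [H+] at equilibrium.
Ka = x²/(C₀ − x); solving the quadratic gives x = 4.03 × 10^-3 M.
Fraction ionized = 4.03 × 10^-3 / 0.029 = 0.1390 → 13.9%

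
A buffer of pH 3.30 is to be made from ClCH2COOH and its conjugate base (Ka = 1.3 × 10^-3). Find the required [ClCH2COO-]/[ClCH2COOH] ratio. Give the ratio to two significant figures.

pKa = -log(1.3 × 10^-3) = 2.886
pH = pKa + log(r) ⇒ log(r) = 3.30 − 2.886 = +0.414
r = [ClCH2COO-]/[ClCH2COOH] = 10^(+0.414) = 2.59

ratio = 2.6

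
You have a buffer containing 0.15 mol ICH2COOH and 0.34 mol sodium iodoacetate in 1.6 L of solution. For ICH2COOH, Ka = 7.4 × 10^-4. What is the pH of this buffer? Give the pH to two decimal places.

pH = 3.49

pKa = −log(7.4 × 10^-4) = 3.131
Using pH = pKa + log([base]/[acid]) with [base]/[acid] = 0.34/0.15:
pH = 3.131 + (+0.355) = 3.49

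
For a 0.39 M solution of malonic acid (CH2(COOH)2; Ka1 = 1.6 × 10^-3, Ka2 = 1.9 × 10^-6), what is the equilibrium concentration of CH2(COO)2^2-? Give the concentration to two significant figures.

First ionization gives [H+] ≈ [CH2(COOH)COO-] = 2.42 × 10^-2 M.
Second step: Ka2 = [H+][CH2(COO)2^2-]/[CH2(COOH)COO-] ≈ [CH2(COO)2^2-] (since [H+] ≈ [CH2(COOH)COO-]).
So [CH2(COO)2^2-] ≈ Ka2.

1.9 × 10^-6 M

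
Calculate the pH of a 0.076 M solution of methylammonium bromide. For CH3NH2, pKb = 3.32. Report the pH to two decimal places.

pH = 5.90

CH3NH3+ is the conjugate acid of the weak base CH3NH2.
Kb = 10^(−3.32) = 4.79 × 10^-4
Ka = Kw/Kb = 1.0×10^-14 / 4.79 × 10^-4 = 2.09 × 10^-11
Ka = [H+]²/(0.076 − [H+]) = 2.09 × 10^-11
Assume [H+] ≪ 0.076: [H+] ≈ √(2.09 × 10^-11 × 0.076) = 1.26 × 10^-6 M
Check: 0.0017% ionized — well under 5%, approximation valid.
pH = −log(1.26 × 10^-6) = 5.90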